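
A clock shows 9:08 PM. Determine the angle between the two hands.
Hour hand position: 9 x 30 + 8 x 0.5 = 274 degrees
Minute hand position: 8 x 6 = 48 degrees
Difference: |274 - 48| = 226 degrees
Since 226 > 180, the smaller angle is 360 - 226 = 134 degrees

Final answer: 134 degrees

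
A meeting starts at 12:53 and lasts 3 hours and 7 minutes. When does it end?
Starting time: 12:53
Adding 7 minutes to 53 minutes: 53 + 7 = 60 minutes = 1 hour
Adding 3 hours: 12 + 3 + 1 (carry) = 16 - 12 = 4
Final time: 4:00

Final answer: 4:00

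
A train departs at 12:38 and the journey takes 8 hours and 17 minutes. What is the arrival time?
Starting time: 12:38
Adding 17 minutes to 38 minutes: 38 + 17 = 55 minutes
Adding 8 hours: 12 + 8 = 20 - 12 = 8
Final time: 8:55

Final answer: 8:55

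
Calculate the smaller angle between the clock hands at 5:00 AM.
Hour hand position: 5 x 30 + 0 x 0.5 = 150 degrees
Minute hand position: 0 x 6 = 0 degrees
Difference: |150 - 0| = 150 degrees
The angle between the hands is 150 degrees

Final answer: 150 degrees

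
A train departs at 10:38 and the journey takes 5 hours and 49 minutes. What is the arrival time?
Starting time: 10:38
Adding 49 minutes to 38 minutes: 38 + 49 = 87 minutes = 1 hour and 27 minutes
Adding 5 hours: 10 + 5 + 1 (carry) = 16 - 12 = 4
Final time: 4:27

Final answer: 4:27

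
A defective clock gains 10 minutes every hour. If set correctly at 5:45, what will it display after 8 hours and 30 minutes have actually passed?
For every 60 true minutes, the faulty clock advances 60 + 10 = 70 minutes.
True elapsed: 8 hours and 30 minutes = 510 minutes.
Faulty clock advances: 510 x 70/60 = 595 minutes (drift: 85 minutes ahead).
Shown time: 5:45 + 595 minutes = 3:40.

Final answer: 3:40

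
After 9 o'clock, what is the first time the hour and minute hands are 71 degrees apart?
At t minutes past 9:00, the hour hand is at 30 x 9 + 0.5t degrees and the minute hand is at 6t degrees.
The smaller angle between them is 71 degrees when |30H - 5.5t| = 71 or |30H - 5.5t| = 289.
With H = 9, solve 30 x 9 - 5.5t = +/- target for each target:
  t = (30 x 9 - 71) / 5.5 = 36.18
  t = (30 x 9 + 71) / 5.5 = 62 (outside (0, 60))
  t = (30 x 9 - 289) / 5.5 = -3.45 (outside (0, 60))
  t = (30 x 9 + 289) / 5.5 = 101.64 (outside (0, 60))
Valid solutions in (0, 60): {36.18} minutes.
The first occurrence is t = 36.18 minutes.
The hands form a 71-degree angle at 36.18 minutes past 9:00.

Final answer: 36.18 minutes past 9:00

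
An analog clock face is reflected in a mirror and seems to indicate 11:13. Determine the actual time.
Reflection across the vertical (12-6) axis maps a hand at angle A degrees to (360 - A) degrees, which sends a reading of T minutes past 12:00 to (720 - T) minutes past 12:00.
Mirror reads 11:13 = 673 minutes past 12:00.
Actual time: (720 - 673) mod 720 = 47 minutes = 12:47.

Final answer: 12:47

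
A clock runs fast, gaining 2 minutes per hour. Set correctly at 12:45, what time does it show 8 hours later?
For every 60 true minutes, the faulty clock advances 60 + 2 = 62 minutes.
True elapsed: 8 hours = 480 minutes.
Faulty clock advances: 480 x 62/60 = 496 minutes (drift: 16 minutes ahead).
Shown time: 12:45 + 496 minutes = 9:01.

Final answer: 9:01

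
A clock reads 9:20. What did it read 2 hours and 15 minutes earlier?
Starting time: 9:20 = 560 total minutes past 12:00
Subtracting: 2 hours and 15 minutes = 135 minutes
560 - 135 = 425 minutes
= 7 hours and 5 minutes past 12:00 = 7:05

Final answer: 7:05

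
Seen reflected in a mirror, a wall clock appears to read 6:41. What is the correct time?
Reflection across the vertical (12-6) axis maps a hand at angle A degrees to (360 - A) degrees, which sends a reading of T minutes past 12:00 to (720 - T) minutes past 12:00.
Mirror reads 6:41 = 401 minutes past 12:00.
Actual time: (720 - 401) mod 720 = 319 minutes = 5:19.

Final answer: 5:19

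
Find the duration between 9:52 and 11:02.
From 9:52 to 11:02:
(11 x 60 + 2) - (9 x 60 + 52) = 662 - 592 = 70 minutes
= 1 hour and 10 minutes

Final answer: 1 hour and 10 minutes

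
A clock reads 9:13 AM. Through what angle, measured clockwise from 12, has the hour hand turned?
The hour hand moves 30 degrees per hour and 0.5 degrees per minute.
At 9:13: (9) x 30 + 13 x 0.5 = 270 + 6.5 = 276.5 degrees

Final answer: 276.5 degrees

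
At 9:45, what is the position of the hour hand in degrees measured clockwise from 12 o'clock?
The hour hand moves 30 degrees per hour and 0.5 degrees per minute.
At 9:45: (9) x 30 + 45 x 0.5 = 270 + 22.5 = 292.5 degrees

Final answer: 292.5 degrees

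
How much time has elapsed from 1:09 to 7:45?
From 1:09 to 7:45:
(7 x 60 + 45) - (1 x 60 + 9) = 465 - 69 = 396 minutes
= 6 hours and 36 minutes

Final answer: 6 hours and 36 minutes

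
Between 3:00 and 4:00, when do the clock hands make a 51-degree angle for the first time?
At t minutes past 3:00, the hour hand is at 30 x 3 + 0.5t degrees and the minute hand is at 6t degrees.
The smaller angle between them is 51 degrees when |30H - 5.5t| = 51 or |30H - 5.5t| = 309.
With H = 3, solve 30 x 3 - 5.5t = +/- target for each target:
  t = (30 x 3 - 51) / 5.5 = 7.09
  t = (30 x 3 + 51) / 5.5 = 25.64
  t = (30 x 3 - 309) / 5.5 = -39.82 (outside (0, 60))
  t = (30 x 3 + 309) / 5.5 = 72.55 (outside (0, 60))
Valid solutions in (0, 60): {7.09, 25.64} minutes.
The first occurrence is t = 7.09 minutes.
The hands form a 51-degree angle at 7.09 minutes past 3:00.

Final answer: 7.09 minutes past 3:00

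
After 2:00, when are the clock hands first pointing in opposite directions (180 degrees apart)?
For hands to be 180 degrees apart: |30H - 5.5t| = 180
With H = 2: t = (30 x 2 + 180)/5.5 = 43.64 or t = (30 x 2 - 180)/5.5 = -21.82
First valid solution (0 < t < 60): t = 43.64 minutes
The hands are opposite at 43.64 minutes past 2:00.

Final answer: 43.64 minutes past 2:00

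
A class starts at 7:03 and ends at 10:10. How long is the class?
From 7:03 to 10:10:
(10 x 60 + 10) - (7 x 60 + 3) = 610 - 423 = 187 minutes
= 3 hours and 7 minutes

Final answer: 3 hours and 7 minutes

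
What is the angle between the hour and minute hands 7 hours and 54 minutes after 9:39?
First find the time 7 hours and 54 minutes after 9:39.
Total minutes: 9 x 60 + 39 + 7 x 60 + 54 = 1053.
1053 mod 720 = 333 minutes = 5:33.
Now compute the angle at 5:33:
Hour hand: 5 x 30 + 33 x 0.5 = 166.5 degrees
Minute hand: 33 x 6 = 198 degrees
Difference: |166.5 - 198| = 31.5 degrees
The angle is 31.5 degrees

Final answer: 31.5 degrees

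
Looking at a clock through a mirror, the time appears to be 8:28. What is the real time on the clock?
Reflection across the vertical (12-6) axis maps a hand at angle A degrees to (360 - A) degrees, which sends a reading of T minutes past 12:00 to (720 - T) minutes past 12:00.
Mirror reads 8:28 = 508 minutes past 12:00.
Actual time: (720 - 508) mod 720 = 212 minutes = 3:32.

Final answer: 3:32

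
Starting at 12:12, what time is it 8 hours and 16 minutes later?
Starting time: 12:12
Adding 16 minutes to 12 minutes: 12 + 16 = 28 minutes
Adding 8 hours: 12 + 8 = 20 - 12 = 8
Final time: 8:28

Final answer: 8:28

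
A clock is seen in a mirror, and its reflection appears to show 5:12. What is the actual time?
Reflection across the vertical (12-6) axis maps a hand at angle A degrees to (360 - A) degrees, which sends a reading of T minutes past 12:00 to (720 - T) minutes past 12:00.
Mirror reads 5:12 = 312 minutes past 12:00.
Actual time: (720 - 312) mod 720 = 408 minutes = 6:48.

Final answer: 6:48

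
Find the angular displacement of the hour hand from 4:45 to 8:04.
The hour hand moves 0.5 degrees per minute.
Time elapsed: 8:04 - 4:45 = 199 minutes
Angular displacement: 199 x 0.5 = 99.5 degrees

Final answer: 99.5 degrees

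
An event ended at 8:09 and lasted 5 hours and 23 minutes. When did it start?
Starting time: 8:09 = 489 total minutes past 12:00
Subtracting: 5 hours and 23 minutes = 323 minutes
489 - 323 = 166 minutes
= 2 hours and 46 minutes past 12:00 = 2:46

Final answer: 2:46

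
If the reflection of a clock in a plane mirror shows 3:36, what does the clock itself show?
Reflection across the vertical (12-6) axis maps a hand at angle A degrees to (360 - A) degrees, which sends a reading of T minutes past 12:00 to (720 - T) minutes past 12:00.
Mirror reads 3:36 = 216 minutes past 12:00.
Actual time: (720 - 216) mod 720 = 504 minutes = 8:24.

Final answer: 8:24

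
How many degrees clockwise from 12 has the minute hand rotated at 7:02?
The minute hand moves 6 degrees per minute.
At 7:02: 2 x 6 = 12 degrees

Final answer: 12 degrees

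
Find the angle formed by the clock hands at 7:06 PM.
Hour hand position: 7 x 30 + 6 x 0.5 = 213 degrees
Minute hand position: 6 x 6 = 36 degrees
Difference: |213 - 36| = 177 degrees
The angle between the hands is 177 degrees

Final answer: 177 degrees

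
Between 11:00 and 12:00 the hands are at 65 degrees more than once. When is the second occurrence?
At t minutes past 11:00, the hour hand is at 30 x 11 + 0.5t degrees and the minute hand is at 6t degrees.
The smaller angle between them is 65 degrees when |30H - 5.5t| = 65 or |30H - 5.5t| = 295.
With H = 11, solve 30 x 11 - 5.5t = +/- target for each target:
  t = (30 x 11 - 65) / 5.5 = 48.18
  t = (30 x 11 + 65) / 5.5 = 71.82 (outside (0, 60))
  t = (30 x 11 - 295) / 5.5 = 6.36
  t = (30 x 11 + 295) / 5.5 = 113.64 (outside (0, 60))
Valid solutions in (0, 60): {6.36, 48.18} minutes.
The second occurrence is t = 48.18 minutes.
The hands form a 65-degree angle at 48.18 minutes past 11:00.

Final answer: 48.18 minutes past 11:00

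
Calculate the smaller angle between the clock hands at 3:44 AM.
Hour hand position: 3 x 30 + 44 x 0.5 = 112 degrees
Minute hand position: 44 x 6 = 264 degrees
Difference: |112 - 264| = 152 degrees
The angle between the hands is 152 degrees

Final answer: 152 degrees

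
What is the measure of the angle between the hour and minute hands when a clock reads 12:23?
Hour hand position: 0 x 30 + 23 x 0.5 = 11.5 degrees
Minute hand position: 23 x 6 = 138 degrees
Difference: |11.5 - 138| = 126.5 degrees
The angle between the hands is 126.5 degrees

Final answer: 126.5 degrees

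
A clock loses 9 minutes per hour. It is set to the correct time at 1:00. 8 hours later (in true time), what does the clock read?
For every 60 true minutes, the faulty clock advances 60 - 9 = 51 minutes.
True elapsed: 8 hours = 480 minutes.
Faulty clock advances: 480 x 51/60 = 408 minutes (drift: 72 minutes behind).
Shown time: 1:00 + 408 minutes = 7:48.

Final answer: 7:48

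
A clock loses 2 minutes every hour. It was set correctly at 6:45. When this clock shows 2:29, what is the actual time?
For every 60 true minutes, the faulty clock advances 58 minutes, so 1 faulty-clock minute corresponds to 60/58 true minutes.
From 6:45 to 2:29 on the faulty dial is 464 minutes.
True elapsed: 464 x 60/58 = 480 minutes = 8 hours.
True time: 6:45 + 8 hours = 2:45.

Final answer: 2:45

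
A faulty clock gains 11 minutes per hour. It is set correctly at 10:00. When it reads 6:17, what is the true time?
For every 60 true minutes, the faulty clock advances 71 minutes, so 1 faulty-clock minute corresponds to 60/71 true minutes.
From 10:00 to 6:17 on the faulty dial is 497 minutes.
True elapsed: 497 x 60/71 = 420 minutes = 7 hours.
True time: 10:00 + 7 hours = 5:00.

Final answer: 5:00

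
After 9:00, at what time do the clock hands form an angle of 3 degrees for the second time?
At t minutes past 9:00, the hour hand is at 30 x 9 + 0.5t degrees and the minute hand is at 6t degrees.
The smaller angle between them is 3 degrees when |30H - 5.5t| = 3 or |30H - 5.5t| = 357.
With H = 9, solve 30 x 9 - 5.5t = +/- target for each target:
  t = (30 x 9 - 3) / 5.5 = 48.55
  t = (30 x 9 + 3) / 5.5 = 49.64
  t = (30 x 9 - 357) / 5.5 = -15.82 (outside (0, 60))
  t = (30 x 9 + 357) / 5.5 = 114 (outside (0, 60))
Valid solutions in (0, 60): {48.55, 49.64} minutes.
The second occurrence is t = 49.64 minutes.
The hands form a 3-degree angle at 49.64 minutes past 9:00.

Final answer: 49.64 minutes past 9:00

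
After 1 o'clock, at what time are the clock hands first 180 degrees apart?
For hands to be 180 degrees apart: |30H - 5.5t| = 180
With H = 1: t = (30 x 1 + 180)/5.5 = 38.18 or t = (30 x 1 - 180)/5.5 = -27.27
First valid solution (0 < t < 60): t = 38.18 minutes
The hands are opposite at 38.18 minutes past 1:00.

Final answer: 38.18 minutes past 1:00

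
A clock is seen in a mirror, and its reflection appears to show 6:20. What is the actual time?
Reflection across the vertical (12-6) axis maps a hand at angle A degrees to (360 - A) degrees, which sends a reading of T minutes past 12:00 to (720 - T) minutes past 12:00.
Mirror reads 6:20 = 380 minutes past 12:00.
Actual time: (720 - 380) mod 720 = 340 minutes = 5:40.

Final answer: 5:40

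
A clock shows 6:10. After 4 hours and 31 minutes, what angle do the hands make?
First find the time 4 hours and 31 minutes after 6:10.
Total minutes: 6 x 60 + 10 + 4 x 60 + 31 = 641.
641 mod 720 = 641 minutes = 10:41.
Now compute the angle at 10:41:
Hour hand: 10 x 30 + 41 x 0.5 = 320.5 degrees
Minute hand: 41 x 6 = 246 degrees
Difference: |320.5 - 246| = 74.5 degrees
The angle is 74.5 degrees

Final answer: 74.5 degrees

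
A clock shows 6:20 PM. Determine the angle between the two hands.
Hour hand position: 6 x 30 + 20 x 0.5 = 190 degrees
Minute hand position: 20 x 6 = 120 degrees
Difference: |190 - 120| = 70 degrees
The angle between the hands is 70 degrees

Final answer: 70 degrees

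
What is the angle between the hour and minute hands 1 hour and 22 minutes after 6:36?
First find the time 1 hour and 22 minutes after 6:36.
Total minutes: 6 x 60 + 36 + 1 x 60 + 22 = 478.
478 mod 720 = 478 minutes = 7:58.
Now compute the angle at 7:58:
Hour hand: 7 x 30 + 58 x 0.5 = 239 degrees
Minute hand: 58 x 6 = 348 degrees
Difference: |239 - 348| = 109 degrees
The angle is 109 degrees

Final answer: 109 degrees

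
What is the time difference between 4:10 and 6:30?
From 4:10 to 6:30:
(6 x 60 + 30) - (4 x 60 + 10) = 390 - 250 = 140 minutes
= 2 hours and 20 minutes

Final answer: 2 hours and 20 minutes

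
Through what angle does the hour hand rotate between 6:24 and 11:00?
The hour hand moves 0.5 degrees per minute.
Time elapsed: 11:00 - 6:24 = 276 minutes
Angular displacement: 276 x 0.5 = 138 degrees

Final answer: 138 degrees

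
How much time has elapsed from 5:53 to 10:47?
From 5:53 to 10:47:
(10 x 60 + 47) - (5 x 60 + 53) = 647 - 353 = 294 minutes
= 4 hours and 54 minutes

Final answer: 4 hours and 54 minutes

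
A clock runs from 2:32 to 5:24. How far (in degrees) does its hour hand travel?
The hour hand moves 0.5 degrees per minute.
Time elapsed: 5:24 - 2:32 = 172 minutes
Angular displacement: 172 x 0.5 = 86 degrees

Final answer: 86 degrees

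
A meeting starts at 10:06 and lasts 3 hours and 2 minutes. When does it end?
Starting time: 10:06
Adding 2 minutes to 6 minutes: 6 + 2 = 8 minutes
Adding 3 hours: 10 + 3 = 13 - 12 = 1
Final time: 1:08

Final answer: 1:08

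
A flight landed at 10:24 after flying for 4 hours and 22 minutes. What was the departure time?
Starting time: 10:24 = 624 total minutes past 12:00
Subtracting: 4 hours and 22 minutes = 262 minutes
624 - 262 = 362 minutes
= 6 hours and 2 minutes past 12:00 = 6:02

Final answer: 6:02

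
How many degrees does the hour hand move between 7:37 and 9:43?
The hour hand moves 0.5 degrees per minute.
Time elapsed: 9:43 - 7:37 = 126 minutes
Angular displacement: 126 x 0.5 = 63 degrees

Final answer: 63 degrees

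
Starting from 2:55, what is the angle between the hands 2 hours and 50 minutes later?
First find the time 2 hours and 50 minutes after 2:55.
Total minutes: 2 x 60 + 55 + 2 x 60 + 50 = 345.
345 mod 720 = 345 minutes = 5:45.
Now compute the angle at 5:45:
Hour hand: 5 x 30 + 45 x 0.5 = 172.5 degrees
Minute hand: 45 x 6 = 270 degrees
Difference: |172.5 - 270| = 97.5 degrees
The angle is 97.5 degrees

Final answer: 97.5 degrees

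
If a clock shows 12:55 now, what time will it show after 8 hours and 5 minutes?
Starting time: 12:55
Adding 5 minutes to 55 minutes: 55 + 5 = 60 minutes = 1 hour
Adding 8 hours: 12 + 8 + 1 (carry) = 21 - 12 = 9
Final time: 9:00

Final answer: 9:00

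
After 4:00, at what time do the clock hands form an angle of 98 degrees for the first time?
At t minutes past 4:00, the hour hand is at 30 x 4 + 0.5t degrees and the minute hand is at 6t degrees.
The smaller angle between them is 98 degrees when |30H - 5.5t| = 98 or |30H - 5.5t| = 262.
With H = 4, solve 30 x 4 - 5.5t = +/- target for each target:
  t = (30 x 4 - 98) / 5.5 = 4
  t = (30 x 4 + 98) / 5.5 = 39.64
  t = (30 x 4 - 262) / 5.5 = -25.82 (outside (0, 60))
  t = (30 x 4 + 262) / 5.5 = 69.45 (outside (0, 60))
Valid solutions in (0, 60): {4, 39.64} minutes.
The first occurrence is t = 4 minutes.
The hands form a 98-degree angle at 4 minutes past 4:00.

Final answer: 4 minutes past 4:00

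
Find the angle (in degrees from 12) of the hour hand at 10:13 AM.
The hour hand moves 30 degrees per hour and 0.5 degrees per minute.
At 10:13: (10) x 30 + 13 x 0.5 = 300 + 6.5 = 306.5 degrees

Final answer: 306.5 degrees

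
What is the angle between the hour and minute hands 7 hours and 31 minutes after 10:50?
First find the time 7 hours and 31 minutes after 10:50.
Total minutes: 10 x 60 + 50 + 7 x 60 + 31 = 1101.
1101 mod 720 = 381 minutes = 6:21.
Now compute the angle at 6:21:
Hour hand: 6 x 30 + 21 x 0.5 = 190.5 degrees
Minute hand: 21 x 6 = 126 degrees
Difference: |190.5 - 126| = 64.5 degrees
The angle is 64.5 degrees

Final answer: 64.5 degrees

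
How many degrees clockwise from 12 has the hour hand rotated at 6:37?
The hour hand moves 30 degrees per hour and 0.5 degrees per minute.
At 6:37: (6) x 30 + 37 x 0.5 = 180 + 18.5 = 198.5 degrees

Final answer: 198.5 degrees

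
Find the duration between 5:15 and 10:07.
From 5:15 to 10:07:
(10 x 60 + 7) - (5 x 60 + 15) = 607 - 315 = 292 minutes
= 4 hours and 52 minutes

Final answer: 4 hours and 52 minutes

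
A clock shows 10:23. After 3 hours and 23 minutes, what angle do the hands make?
First find the time 3 hours and 23 minutes after 10:23.
Total minutes: 10 x 60 + 23 + 3 x 60 + 23 = 826.
826 mod 720 = 106 minutes = 1:46.
Now compute the angle at 1:46:
Hour hand: 1 x 30 + 46 x 0.5 = 53 degrees
Minute hand: 46 x 6 = 276 degrees
Difference: |53 - 276| = 223 degrees
Smaller angle: 360 - 223 = 137 degrees

Final answer: 137 degrees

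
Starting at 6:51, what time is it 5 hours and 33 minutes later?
Starting time: 6:51
Adding 33 minutes to 51 minutes: 51 + 33 = 84 minutes = 1 hour and 24 minutes
Adding 5 hours: 6 + 5 + 1 (carry) = 12
Final time: 12:24

Final answer: 12:24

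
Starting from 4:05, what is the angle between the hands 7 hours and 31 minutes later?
First find the time 7 hours and 31 minutes after 4:05.
Total minutes: 4 x 60 + 5 + 7 x 60 + 31 = 696.
696 mod 720 = 696 minutes = 11:36.
Now compute the angle at 11:36:
Hour hand: 11 x 30 + 36 x 0.5 = 348 degrees
Minute hand: 36 x 6 = 216 degrees
Difference: |348 - 216| = 132 degrees
The angle is 132 degrees

Final answer: 132 degrees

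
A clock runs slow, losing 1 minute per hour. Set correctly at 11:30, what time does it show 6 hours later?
For every 60 true minutes, the faulty clock advances 60 - 1 = 59 minutes.
True elapsed: 6 hours = 360 minutes.
Faulty clock advances: 360 x 59/60 = 354 minutes (drift: 6 minutes behind).
Shown time: 11:30 + 354 minutes = 5:24.

Final answer: 5:24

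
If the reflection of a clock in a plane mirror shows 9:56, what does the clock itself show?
Reflection across the vertical (12-6) axis maps a hand at angle A degrees to (360 - A) degrees, which sends a reading of T minutes past 12:00 to (720 - T) minutes past 12:00.
Mirror reads 9:56 = 596 minutes past 12:00.
Actual time: (720 - 596) mod 720 = 124 minutes = 2:04.

Final answer: 2:04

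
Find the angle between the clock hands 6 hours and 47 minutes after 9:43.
First find the time 6 hours and 47 minutes after 9:43.
Total minutes: 9 x 60 + 43 + 6 x 60 + 47 = 990.
990 mod 720 = 270 minutes = 4:30.
Now compute the angle at 4:30:
Hour hand: 4 x 30 + 30 x 0.5 = 135 degrees
Minute hand: 30 x 6 = 180 degrees
Difference: |135 - 180| = 45 degrees
The angle is 45 degrees

Final answer: 45 degrees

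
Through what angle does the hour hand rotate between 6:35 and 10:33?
The hour hand moves 0.5 degrees per minute.
Time elapsed: 10:33 - 6:35 = 238 minutes
Angular displacement: 238 x 0.5 = 119 degrees

Final answer: 119 degrees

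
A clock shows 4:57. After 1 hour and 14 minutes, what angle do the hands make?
First find the time 1 hour and 14 minutes after 4:57.
Total minutes: 4 x 60 + 57 + 1 x 60 + 14 = 371.
371 mod 720 = 371 minutes = 6:11.
Now compute the angle at 6:11:
Hour hand: 6 x 30 + 11 x 0.5 = 185.5 degrees
Minute hand: 11 x 6 = 66 degrees
Difference: |185.5 - 66| = 119.5 degrees
The angle is 119.5 degrees

Final answer: 119.5 degrees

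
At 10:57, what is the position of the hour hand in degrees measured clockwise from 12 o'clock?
The hour hand moves 30 degrees per hour and 0.5 degrees per minute.
At 10:57: (10) x 30 + 57 x 0.5 = 300 + 28.5 = 328.5 degrees

Final answer: 328.5 degrees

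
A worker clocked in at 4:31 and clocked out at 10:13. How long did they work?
From 4:31 to 10:13:
(10 x 60 + 13) - (4 x 60 + 31) = 613 - 271 = 342 minutes
= 5 hours and 42 minutes

Final answer: 5 hours and 42 minutes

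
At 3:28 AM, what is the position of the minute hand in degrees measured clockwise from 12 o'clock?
The minute hand moves 6 degrees per minute.
At 3:28: 28 x 6 = 168 degrees

Final answer: 168 degrees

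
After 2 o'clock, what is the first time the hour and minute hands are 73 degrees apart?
At t minutes past 2:00, the hour hand is at 30 x 2 + 0.5t degrees and the minute hand is at 6t degrees.
The smaller angle between them is 73 degrees when |30H - 5.5t| = 73 or |30H - 5.5t| = 287.
With H = 2, solve 30 x 2 - 5.5t = +/- target for each target:
  t = (30 x 2 - 73) / 5.5 = -2.36 (outside (0, 60))
  t = (30 x 2 + 73) / 5.5 = 24.18
  t = (30 x 2 - 287) / 5.5 = -41.27 (outside (0, 60))
  t = (30 x 2 + 287) / 5.5 = 63.09 (outside (0, 60))
Valid solutions in (0, 60): {24.18} minutes.
The first occurrence is t = 24.18 minutes.
The hands form a 73-degree angle at 24.18 minutes past 2:00.

Final answer: 24.18 minutes past 2:00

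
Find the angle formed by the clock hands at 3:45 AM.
Hour hand position: 3 x 30 + 45 x 0.5 = 112.5 degrees
Minute hand position: 45 x 6 = 270 degrees
Difference: |112.5 - 270| = 157.5 degrees
The angle between the hands is 157.5 degrees

Final answer: 157.5 degrees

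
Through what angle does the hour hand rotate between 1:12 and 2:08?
The hour hand moves 0.5 degrees per minute.
Time elapsed: 2:08 - 1:12 = 56 minutes
Angular displacement: 56 x 0.5 = 28 degrees

Final answer: 28 degrees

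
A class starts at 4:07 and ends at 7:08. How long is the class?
From 4:07 to 7:08:
(7 x 60 + 8) - (4 x 60 + 7) = 428 - 247 = 181 minutes
= 3 hours and 1 minute

Final answer: 3 hours and 1 minute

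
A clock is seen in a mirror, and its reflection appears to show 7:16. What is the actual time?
Reflection across the vertical (12-6) axis maps a hand at angle A degrees to (360 - A) degrees, which sends a reading of T minutes past 12:00 to (720 - T) minutes past 12:00.
Mirror reads 7:16 = 436 minutes past 12:00.
Actual time: (720 - 436) mod 720 = 284 minutes = 4:44.

Final answer: 4:44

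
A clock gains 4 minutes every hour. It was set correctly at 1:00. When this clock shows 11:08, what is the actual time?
For every 60 true minutes, the faulty clock advances 64 minutes, so 1 faulty-clock minute corresponds to 60/64 true minutes.
From 1:00 to 11:08 on the faulty dial is 608 minutes.
True elapsed: 608 x 60/64 = 570 minutes = 9 hours and 30 minutes.
True time: 1:00 + 9 hours and 30 minutes = 10:30.

Final answer: 10:30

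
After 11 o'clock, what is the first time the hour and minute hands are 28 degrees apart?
At t minutes past 11:00, the hour hand is at 30 x 11 + 0.5t degrees and the minute hand is at 6t degrees.
The smaller angle between them is 28 degrees when |30H - 5.5t| = 28 or |30H - 5.5t| = 332.
With H = 11, solve 30 x 11 - 5.5t = +/- target for each target:
  t = (30 x 11 - 28) / 5.5 = 54.91
  t = (30 x 11 + 28) / 5.5 = 65.09 (outside (0, 60))
  t = (30 x 11 - 332) / 5.5 = -0.36 (outside (0, 60))
  t = (30 x 11 + 332) / 5.5 = 120.36 (outside (0, 60))
Valid solutions in (0, 60): {54.91} minutes.
The first occurrence is t = 54.91 minutes.
The hands form a 28-degree angle at 54.91 minutes past 11:00.

Final answer: 54.91 minutes past 11:00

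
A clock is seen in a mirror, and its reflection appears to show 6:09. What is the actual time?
Reflection across the vertical (12-6) axis maps a hand at angle A degrees to (360 - A) degrees, which sends a reading of T minutes past 12:00 to (720 - T) minutes past 12:00.
Mirror reads 6:09 = 369 minutes past 12:00.
Actual time: (720 - 369) mod 720 = 351 minutes = 5:51.

Final answer: 5:51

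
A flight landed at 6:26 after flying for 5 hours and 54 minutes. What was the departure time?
Starting time: 6:26 = 386 total minutes past 12:00
Subtracting: 5 hours and 54 minutes = 354 minutes
386 - 354 = 32 minutes
= 32 minutes past 12:00 = 12:32

Final answer: 12:32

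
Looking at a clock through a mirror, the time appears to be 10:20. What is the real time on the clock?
Reflection across the vertical (12-6) axis maps a hand at angle A degrees to (360 - A) degrees, which sends a reading of T minutes past 12:00 to (720 - T) minutes past 12:00.
Mirror reads 10:20 = 620 minutes past 12:00.
Actual time: (720 - 620) mod 720 = 100 minutes = 1:40.

Final answer: 1:40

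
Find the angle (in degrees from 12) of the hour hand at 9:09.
The hour hand moves 30 degrees per hour and 0.5 degrees per minute.
At 9:09: (9) x 30 + 9 x 0.5 = 270 + 4.5 = 274.5 degrees

Final answer: 274.5 degrees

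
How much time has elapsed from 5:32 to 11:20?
From 5:32 to 11:20:
(11 x 60 + 20) - (5 x 60 + 32) = 680 - 332 = 348 minutes
= 5 hours and 48 minutes

Final answer: 5 hours and 48 minutes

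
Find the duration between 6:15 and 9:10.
From 6:15 to 9:10:
(9 x 60 + 10) - (6 x 60 + 15) = 550 - 375 = 175 minutes
= 2 hours and 55 minutes

Final answer: 2 hours and 55 minutes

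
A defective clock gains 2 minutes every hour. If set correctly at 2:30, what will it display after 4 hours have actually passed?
For every 60 true minutes, the faulty clock advances 60 + 2 = 62 minutes.
True elapsed: 4 hours = 240 minutes.
Faulty clock advances: 240 x 62/60 = 248 minutes (drift: 8 minutes ahead).
Shown time: 2:30 + 248 minutes = 6:38.

Final answer: 6:38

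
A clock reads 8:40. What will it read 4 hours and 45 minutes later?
Starting time: 8:40
Adding 45 minutes to 40 minutes: 40 + 45 = 85 minutes = 1 hour and 25 minutes
Adding 4 hours: 8 + 4 + 1 (carry) = 13 - 12 = 1
Final time: 1:25

Final answer: 1:25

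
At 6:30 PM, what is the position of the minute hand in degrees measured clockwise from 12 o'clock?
The minute hand moves 6 degrees per minute.
At 6:30: 30 x 6 = 180 degrees

Final answer: 180 degrees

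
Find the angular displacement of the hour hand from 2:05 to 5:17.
The hour hand moves 0.5 degrees per minute.
Time elapsed: 5:17 - 2:05 = 192 minutes
Angular displacement: 192 x 0.5 = 96 degrees

Final answer: 96 degrees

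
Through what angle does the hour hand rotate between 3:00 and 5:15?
The hour hand moves 0.5 degrees per minute.
Time elapsed: 5:15 - 3:00 = 135 minutes
Angular displacement: 135 x 0.5 = 67.5 degrees

Final answer: 67.5 degrees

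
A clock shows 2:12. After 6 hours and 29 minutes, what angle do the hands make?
First find the time 6 hours and 29 minutes after 2:12.
Total minutes: 2 x 60 + 12 + 6 x 60 + 29 = 521.
521 mod 720 = 521 minutes = 8:41.
Now compute the angle at 8:41:
Hour hand: 8 x 30 + 41 x 0.5 = 260.5 degrees
Minute hand: 41 x 6 = 246 degrees
Difference: |260.5 - 246| = 14.5 degrees
The angle is 14.5 degrees

Final answer: 14.5 degrees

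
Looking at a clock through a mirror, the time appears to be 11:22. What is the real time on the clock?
Reflection across the vertical (12-6) axis maps a hand at angle A degrees to (360 - A) degrees, which sends a reading of T minutes past 12:00 to (720 - T) minutes past 12:00.
Mirror reads 11:22 = 682 minutes past 12:00.
Actual time: (720 - 682) mod 720 = 38 minutes = 12:38.

Final answer: 12:38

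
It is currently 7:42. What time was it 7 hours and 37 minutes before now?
Starting time: 7:42 = 462 total minutes past 12:00
Subtracting: 7 hours and 37 minutes = 457 minutes
462 - 457 = 5 minutes
= 5 minutes past 12:00 = 12:05

Final answer: 12:05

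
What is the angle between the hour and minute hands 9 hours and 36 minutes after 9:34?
First find the time 9 hours and 36 minutes after 9:34.
Total minutes: 9 x 60 + 34 + 9 x 60 + 36 = 1150.
1150 mod 720 = 430 minutes = 7:10.
Now compute the angle at 7:10:
Hour hand: 7 x 30 + 10 x 0.5 = 215 degrees
Minute hand: 10 x 6 = 60 degrees
Difference: |215 - 60| = 155 degrees
The angle is 155 degrees

Final answer: 155 degrees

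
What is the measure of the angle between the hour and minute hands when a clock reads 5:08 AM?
Hour hand position: 5 x 30 + 8 x 0.5 = 154 degrees
Minute hand position: 8 x 6 = 48 degrees
Difference: |154 - 48| = 106 degrees
The angle between the hands is 106 degrees

Final answer: 106 degrees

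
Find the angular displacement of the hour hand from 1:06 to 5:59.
The hour hand moves 0.5 degrees per minute.
Time elapsed: 5:59 - 1:06 = 293 minutes
Angular displacement: 293 x 0.5 = 146.5 degrees

Final answer: 146.5 degrees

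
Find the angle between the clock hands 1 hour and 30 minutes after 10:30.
First find the time 1 hour and 30 minutes after 10:30.
Total minutes: 10 x 60 + 30 + 1 x 60 + 30 = 720.
720 mod 720 = 0 minutes = 12:00.
Now compute the angle at 12:00:
Hour hand: 0 x 30 + 0 x 0.5 = 0 degrees
Minute hand: 0 x 6 = 0 degrees
Difference: |0 - 0| = 0 degrees
The angle is 0 degrees

Final answer: 0 degrees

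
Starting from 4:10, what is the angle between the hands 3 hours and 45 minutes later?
First find the time 3 hours and 45 minutes after 4:10.
Total minutes: 4 x 60 + 10 + 3 x 60 + 45 = 475.
475 mod 720 = 475 minutes = 7:55.
Now compute the angle at 7:55:
Hour hand: 7 x 30 + 55 x 0.5 = 237.5 degrees
Minute hand: 55 x 6 = 330 degrees
Difference: |237.5 - 330| = 92.5 degrees
The angle is 92.5 degrees

Final answer: 92.5 degrees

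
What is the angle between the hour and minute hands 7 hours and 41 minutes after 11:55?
First find the time 7 hours and 41 minutes after 11:55.
Total minutes: 11 x 60 + 55 + 7 x 60 + 41 = 1176.
1176 mod 720 = 456 minutes = 7:36.
Now compute the angle at 7:36:
Hour hand: 7 x 30 + 36 x 0.5 = 228 degrees
Minute hand: 36 x 6 = 216 degrees
Difference: |228 - 216| = 12 degrees
The angle is 12 degrees

Final answer: 12 degrees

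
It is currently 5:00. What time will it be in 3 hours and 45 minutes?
Starting time: 5:00
Adding 45 minutes to 0 minutes: 0 + 45 = 45 minutes
Adding 3 hours: 5 + 3 = 8
Final time: 8:45

Final answer: 8:45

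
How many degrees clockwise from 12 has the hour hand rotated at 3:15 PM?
The hour hand moves 30 degrees per hour and 0.5 degrees per minute.
At 3:15: (3) x 30 + 15 x 0.5 = 90 + 7.5 = 97.5 degrees

Final answer: 97.5 degrees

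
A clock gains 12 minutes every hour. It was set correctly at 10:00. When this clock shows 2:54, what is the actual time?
For every 60 true minutes, the faulty clock advances 72 minutes, so 1 faulty-clock minute corresponds to 60/72 true minutes.
From 10:00 to 2:54 on the faulty dial is 294 minutes.
True elapsed: 294 x 60/72 = 245 minutes = 4 hours and 5 minutes.
True time: 10:00 + 4 hours and 5 minutes = 2:05.

Final answer: 2:05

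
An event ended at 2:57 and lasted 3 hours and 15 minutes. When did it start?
Starting time: 2:57 = 177 total minutes past 12:00
Subtracting: 3 hours and 15 minutes = 195 minutes
177 - 195 = -18 (negative, add 12 hours = 720) = 702 minutes
= 11 hours and 42 minutes past 12:00 = 11:42

Final answer: 11:42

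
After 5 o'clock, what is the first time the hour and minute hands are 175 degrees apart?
At t minutes past 5:00, the hour hand is at 30 x 5 + 0.5t degrees and the minute hand is at 6t degrees.
The smaller angle between them is 175 degrees when |30H - 5.5t| = 175 or |30H - 5.5t| = 185.
With H = 5, solve 30 x 5 - 5.5t = +/- target for each target:
  t = (30 x 5 - 175) / 5.5 = -4.55 (outside (0, 60))
  t = (30 x 5 + 175) / 5.5 = 59.09
  t = (30 x 5 - 185) / 5.5 = -6.36 (outside (0, 60))
  t = (30 x 5 + 185) / 5.5 = 60.91 (outside (0, 60))
Valid solutions in (0, 60): {59.09} minutes.
The first occurrence is t = 59.09 minutes.
The hands form a 175-degree angle at 59.09 minutes past 5:00.

Final answer: 59.09 minutes past 5:00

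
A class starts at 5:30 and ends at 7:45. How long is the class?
From 5:30 to 7:45:
(7 x 60 + 45) - (5 x 60 + 30) = 465 - 330 = 135 minutes
= 2 hours and 15 minutes

Final answer: 2 hours and 15 minutes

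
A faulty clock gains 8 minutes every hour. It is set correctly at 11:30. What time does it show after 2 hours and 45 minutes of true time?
For every 60 true minutes, the faulty clock advances 60 + 8 = 68 minutes.
True elapsed: 2 hours and 45 minutes = 165 minutes.
Faulty clock advances: 165 x 68/60 = 187 minutes (drift: 22 minutes ahead).
Shown time: 11:30 + 187 minutes = 2:37.

Final answer: 2:37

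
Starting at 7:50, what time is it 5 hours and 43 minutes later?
Starting time: 7:50
Adding 43 minutes to 50 minutes: 50 + 43 = 93 minutes = 1 hour and 33 minutes
Adding 5 hours: 7 + 5 + 1 (carry) = 13 - 12 = 1
Final time: 1:33

Final answer: 1:33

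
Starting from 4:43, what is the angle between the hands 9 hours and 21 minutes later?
First find the time 9 hours and 21 minutes after 4:43.
Total minutes: 4 x 60 + 43 + 9 x 60 + 21 = 844.
844 mod 720 = 124 minutes = 2:04.
Now compute the angle at 2:04:
Hour hand: 2 x 30 + 4 x 0.5 = 62 degrees
Minute hand: 4 x 6 = 24 degrees
Difference: |62 - 24| = 38 degrees
The angle is 38 degrees

Final answer: 38 degrees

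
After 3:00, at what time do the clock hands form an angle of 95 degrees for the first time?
At t minutes past 3:00, the hour hand is at 30 x 3 + 0.5t degrees and the minute hand is at 6t degrees.
The smaller angle between them is 95 degrees when |30H - 5.5t| = 95 or |30H - 5.5t| = 265.
With H = 3, solve 30 x 3 - 5.5t = +/- target for each target:
  t = (30 x 3 - 95) / 5.5 = -0.91 (outside (0, 60))
  t = (30 x 3 + 95) / 5.5 = 33.64
  t = (30 x 3 - 265) / 5.5 = -31.82 (outside (0, 60))
  t = (30 x 3 + 265) / 5.5 = 64.55 (outside (0, 60))
Valid solutions in (0, 60): {33.64} minutes.
The first occurrence is t = 33.64 minutes.
The hands form a 95-degree angle at 33.64 minutes past 3:00.

Final answer: 33.64 minutes past 3:00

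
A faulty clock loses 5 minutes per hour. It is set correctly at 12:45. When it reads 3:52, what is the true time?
For every 60 true minutes, the faulty clock advances 55 minutes, so 1 faulty-clock minute corresponds to 60/55 true minutes.
From 12:45 to 3:52 on the faulty dial is 187 minutes.
True elapsed: 187 x 60/55 = 204 minutes = 3 hours and 24 minutes.
True time: 12:45 + 3 hours and 24 minutes = 4:09.

Final answer: 4:09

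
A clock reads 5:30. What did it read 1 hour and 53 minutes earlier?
Starting time: 5:30 = 330 total minutes past 12:00
Subtracting: 1 hour and 53 minutes = 113 minutes
330 - 113 = 217 minutes
= 3 hours and 37 minutes past 12:00 = 3:37

Final answer: 3:37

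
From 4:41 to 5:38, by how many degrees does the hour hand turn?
The hour hand moves 0.5 degrees per minute.
Time elapsed: 5:38 - 4:41 = 57 minutes
Angular displacement: 57 x 0.5 = 28.5 degrees

Final answer: 28.5 degrees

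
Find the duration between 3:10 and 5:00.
From 3:10 to 5:00:
(5 x 60 + 0) - (3 x 60 + 10) = 300 - 190 = 110 minutes
= 1 hour and 50 minutes

Final answer: 1 hour and 50 minutes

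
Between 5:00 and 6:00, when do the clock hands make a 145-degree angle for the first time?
At t minutes past 5:00, the hour hand is at 30 x 5 + 0.5t degrees and the minute hand is at 6t degrees.
The smaller angle between them is 145 degrees when |30H - 5.5t| = 145 or |30H - 5.5t| = 215.
With H = 5, solve 30 x 5 - 5.5t = +/- target for each target:
  t = (30 x 5 - 145) / 5.5 = 0.91
  t = (30 x 5 + 145) / 5.5 = 53.64
  t = (30 x 5 - 215) / 5.5 = -11.82 (outside (0, 60))
  t = (30 x 5 + 215) / 5.5 = 66.36 (outside (0, 60))
Valid solutions in (0, 60): {0.91, 53.64} minutes.
The first occurrence is t = 0.91 minutes.
The hands form a 145-degree angle at 0.91 minutes past 5:00.

Final answer: 0.91 minutes past 5:00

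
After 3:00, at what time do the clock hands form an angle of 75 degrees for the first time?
At t minutes past 3:00, the hour hand is at 30 x 3 + 0.5t degrees and the minute hand is at 6t degrees.
The smaller angle between them is 75 degrees when |30H - 5.5t| = 75 or |30H - 5.5t| = 285.
With H = 3, solve 30 x 3 - 5.5t = +/- target for each target:
  t = (30 x 3 - 75) / 5.5 = 2.73
  t = (30 x 3 + 75) / 5.5 = 30
  t = (30 x 3 - 285) / 5.5 = -35.45 (outside (0, 60))
  t = (30 x 3 + 285) / 5.5 = 68.18 (outside (0, 60))
Valid solutions in (0, 60): {2.73, 30} minutes.
The first occurrence is t = 2.73 minutes.
The hands form a 75-degree angle at 2.73 minutes past 3:00.

Final answer: 2.73 minutes past 3:00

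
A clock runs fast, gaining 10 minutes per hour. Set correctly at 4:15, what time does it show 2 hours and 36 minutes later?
For every 60 true minutes, the faulty clock advances 60 + 10 = 70 minutes.
True elapsed: 2 hours and 36 minutes = 156 minutes.
Faulty clock advances: 156 x 70/60 = 182 minutes (drift: 26 minutes ahead).
Shown time: 4:15 + 182 minutes = 7:17.

Final answer: 7:17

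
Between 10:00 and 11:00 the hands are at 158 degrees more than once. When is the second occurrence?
At t minutes past 10:00, the hour hand is at 30 x 10 + 0.5t degrees and the minute hand is at 6t degrees.
The smaller angle between them is 158 degrees when |30H - 5.5t| = 158 or |30H - 5.5t| = 202.
With H = 10, solve 30 x 10 - 5.5t = +/- target for each target:
  t = (30 x 10 - 158) / 5.5 = 25.82
  t = (30 x 10 + 158) / 5.5 = 83.27 (outside (0, 60))
  t = (30 x 10 - 202) / 5.5 = 17.82
  t = (30 x 10 + 202) / 5.5 = 91.27 (outside (0, 60))
Valid solutions in (0, 60): {17.82, 25.82} minutes.
The second occurrence is t = 25.82 minutes.
The hands form a 158-degree angle at 25.82 minutes past 10:00.

Final answer: 25.82 minutes past 10:00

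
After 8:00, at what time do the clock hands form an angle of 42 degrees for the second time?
At t minutes past 8:00, the hour hand is at 30 x 8 + 0.5t degrees and the minute hand is at 6t degrees.
The smaller angle between them is 42 degrees when |30H - 5.5t| = 42 or |30H - 5.5t| = 318.
With H = 8, solve 30 x 8 - 5.5t = +/- target for each target:
  t = (30 x 8 - 42) / 5.5 = 36
  t = (30 x 8 + 42) / 5.5 = 51.27
  t = (30 x 8 - 318) / 5.5 = -14.18 (outside (0, 60))
  t = (30 x 8 + 318) / 5.5 = 101.45 (outside (0, 60))
Valid solutions in (0, 60): {36, 51.27} minutes.
The second occurrence is t = 51.27 minutes.
The hands form a 42-degree angle at 51.27 minutes past 8:00.

Final answer: 51.27 minutes past 8:00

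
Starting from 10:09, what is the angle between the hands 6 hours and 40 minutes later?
First find the time 6 hours and 40 minutes after 10:09.
Total minutes: 10 x 60 + 9 + 6 x 60 + 40 = 1009.
1009 mod 720 = 289 minutes = 4:49.
Now compute the angle at 4:49:
Hour hand: 4 x 30 + 49 x 0.5 = 144.5 degrees
Minute hand: 49 x 6 = 294 degrees
Difference: |144.5 - 294| = 149.5 degrees
The angle is 149.5 degrees

Final answer: 149.5 degrees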